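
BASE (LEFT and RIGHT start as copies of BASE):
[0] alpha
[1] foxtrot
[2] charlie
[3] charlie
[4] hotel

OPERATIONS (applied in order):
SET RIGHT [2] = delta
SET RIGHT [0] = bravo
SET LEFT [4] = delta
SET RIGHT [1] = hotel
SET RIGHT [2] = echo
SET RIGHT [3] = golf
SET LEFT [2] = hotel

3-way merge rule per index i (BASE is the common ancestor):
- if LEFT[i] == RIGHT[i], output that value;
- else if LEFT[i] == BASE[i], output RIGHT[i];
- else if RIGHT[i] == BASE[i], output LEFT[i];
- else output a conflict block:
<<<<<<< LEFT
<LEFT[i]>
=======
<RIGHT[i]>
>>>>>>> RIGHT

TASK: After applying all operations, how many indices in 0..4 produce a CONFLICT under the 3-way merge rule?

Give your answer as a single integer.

Answer: 1

Derivation:
Final LEFT:  [alpha, foxtrot, hotel, charlie, delta]
Final RIGHT: [bravo, hotel, echo, golf, hotel]
i=0: L=alpha=BASE, R=bravo -> take RIGHT -> bravo
i=1: L=foxtrot=BASE, R=hotel -> take RIGHT -> hotel
i=2: BASE=charlie L=hotel R=echo all differ -> CONFLICT
i=3: L=charlie=BASE, R=golf -> take RIGHT -> golf
i=4: L=delta, R=hotel=BASE -> take LEFT -> delta
Conflict count: 1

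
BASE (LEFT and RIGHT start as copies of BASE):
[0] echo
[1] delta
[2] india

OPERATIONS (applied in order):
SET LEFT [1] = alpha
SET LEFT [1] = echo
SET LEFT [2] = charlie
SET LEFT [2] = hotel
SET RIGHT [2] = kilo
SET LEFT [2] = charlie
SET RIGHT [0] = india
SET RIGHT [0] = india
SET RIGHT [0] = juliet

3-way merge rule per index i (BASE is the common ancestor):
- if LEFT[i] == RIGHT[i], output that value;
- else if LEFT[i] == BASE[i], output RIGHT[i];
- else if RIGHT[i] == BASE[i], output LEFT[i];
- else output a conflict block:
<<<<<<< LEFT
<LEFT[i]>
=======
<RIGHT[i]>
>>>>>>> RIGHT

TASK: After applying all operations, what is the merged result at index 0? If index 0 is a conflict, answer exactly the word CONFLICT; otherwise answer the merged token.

Final LEFT:  [echo, echo, charlie]
Final RIGHT: [juliet, delta, kilo]
i=0: L=echo=BASE, R=juliet -> take RIGHT -> juliet
i=1: L=echo, R=delta=BASE -> take LEFT -> echo
i=2: BASE=india L=charlie R=kilo all differ -> CONFLICT
Index 0 -> juliet

Answer: juliet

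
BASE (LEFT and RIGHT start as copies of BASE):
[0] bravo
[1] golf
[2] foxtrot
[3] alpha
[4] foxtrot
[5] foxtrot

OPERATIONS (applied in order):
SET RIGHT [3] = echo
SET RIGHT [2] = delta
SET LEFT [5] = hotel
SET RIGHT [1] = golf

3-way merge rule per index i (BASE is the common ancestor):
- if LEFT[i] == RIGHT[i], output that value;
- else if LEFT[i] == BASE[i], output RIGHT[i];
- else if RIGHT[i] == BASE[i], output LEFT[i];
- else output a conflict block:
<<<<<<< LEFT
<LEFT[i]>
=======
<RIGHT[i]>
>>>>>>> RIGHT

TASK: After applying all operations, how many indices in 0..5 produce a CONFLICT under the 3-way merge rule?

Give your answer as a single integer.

Final LEFT:  [bravo, golf, foxtrot, alpha, foxtrot, hotel]
Final RIGHT: [bravo, golf, delta, echo, foxtrot, foxtrot]
i=0: L=bravo R=bravo -> agree -> bravo
i=1: L=golf R=golf -> agree -> golf
i=2: L=foxtrot=BASE, R=delta -> take RIGHT -> delta
i=3: L=alpha=BASE, R=echo -> take RIGHT -> echo
i=4: L=foxtrot R=foxtrot -> agree -> foxtrot
i=5: L=hotel, R=foxtrot=BASE -> take LEFT -> hotel
Conflict count: 0

Answer: 0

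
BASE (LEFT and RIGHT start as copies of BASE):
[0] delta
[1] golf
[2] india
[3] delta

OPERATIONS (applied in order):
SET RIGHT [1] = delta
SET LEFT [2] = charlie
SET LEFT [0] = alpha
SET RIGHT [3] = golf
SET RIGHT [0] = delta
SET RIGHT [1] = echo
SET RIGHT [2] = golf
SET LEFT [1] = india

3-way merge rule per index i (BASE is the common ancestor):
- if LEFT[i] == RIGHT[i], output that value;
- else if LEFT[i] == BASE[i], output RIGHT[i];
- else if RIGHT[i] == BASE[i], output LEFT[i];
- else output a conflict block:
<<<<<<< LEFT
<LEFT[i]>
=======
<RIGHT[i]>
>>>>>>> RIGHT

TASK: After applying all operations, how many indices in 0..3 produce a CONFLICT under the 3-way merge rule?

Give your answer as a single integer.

Final LEFT:  [alpha, india, charlie, delta]
Final RIGHT: [delta, echo, golf, golf]
i=0: L=alpha, R=delta=BASE -> take LEFT -> alpha
i=1: BASE=golf L=india R=echo all differ -> CONFLICT
i=2: BASE=india L=charlie R=golf all differ -> CONFLICT
i=3: L=delta=BASE, R=golf -> take RIGHT -> golf
Conflict count: 2

Answer: 2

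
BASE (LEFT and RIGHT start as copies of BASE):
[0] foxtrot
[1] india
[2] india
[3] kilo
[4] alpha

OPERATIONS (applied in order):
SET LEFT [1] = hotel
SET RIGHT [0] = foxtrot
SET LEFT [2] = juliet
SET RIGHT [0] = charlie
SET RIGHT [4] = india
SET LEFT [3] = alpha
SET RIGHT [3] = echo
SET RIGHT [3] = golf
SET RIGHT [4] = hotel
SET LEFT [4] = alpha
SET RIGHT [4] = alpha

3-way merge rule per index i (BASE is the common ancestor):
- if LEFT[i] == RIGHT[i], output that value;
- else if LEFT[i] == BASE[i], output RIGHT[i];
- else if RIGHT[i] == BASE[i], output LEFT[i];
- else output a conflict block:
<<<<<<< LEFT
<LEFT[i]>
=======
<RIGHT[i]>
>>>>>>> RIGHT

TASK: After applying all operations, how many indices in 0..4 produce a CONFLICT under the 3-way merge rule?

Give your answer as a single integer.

Final LEFT:  [foxtrot, hotel, juliet, alpha, alpha]
Final RIGHT: [charlie, india, india, golf, alpha]
i=0: L=foxtrot=BASE, R=charlie -> take RIGHT -> charlie
i=1: L=hotel, R=india=BASE -> take LEFT -> hotel
i=2: L=juliet, R=india=BASE -> take LEFT -> juliet
i=3: BASE=kilo L=alpha R=golf all differ -> CONFLICT
i=4: L=alpha R=alpha -> agree -> alpha
Conflict count: 1

Answer: 1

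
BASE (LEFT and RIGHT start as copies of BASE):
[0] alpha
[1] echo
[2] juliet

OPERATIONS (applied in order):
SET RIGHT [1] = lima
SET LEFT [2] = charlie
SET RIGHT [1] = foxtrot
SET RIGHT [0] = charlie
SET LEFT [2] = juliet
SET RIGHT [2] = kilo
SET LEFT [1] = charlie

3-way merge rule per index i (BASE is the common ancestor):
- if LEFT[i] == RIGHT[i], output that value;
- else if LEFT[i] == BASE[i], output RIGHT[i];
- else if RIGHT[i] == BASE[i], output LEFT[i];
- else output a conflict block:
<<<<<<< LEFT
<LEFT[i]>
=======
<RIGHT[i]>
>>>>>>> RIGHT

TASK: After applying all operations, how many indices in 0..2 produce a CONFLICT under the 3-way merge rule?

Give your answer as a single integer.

Final LEFT:  [alpha, charlie, juliet]
Final RIGHT: [charlie, foxtrot, kilo]
i=0: L=alpha=BASE, R=charlie -> take RIGHT -> charlie
i=1: BASE=echo L=charlie R=foxtrot all differ -> CONFLICT
i=2: L=juliet=BASE, R=kilo -> take RIGHT -> kilo
Conflict count: 1

Answer: 1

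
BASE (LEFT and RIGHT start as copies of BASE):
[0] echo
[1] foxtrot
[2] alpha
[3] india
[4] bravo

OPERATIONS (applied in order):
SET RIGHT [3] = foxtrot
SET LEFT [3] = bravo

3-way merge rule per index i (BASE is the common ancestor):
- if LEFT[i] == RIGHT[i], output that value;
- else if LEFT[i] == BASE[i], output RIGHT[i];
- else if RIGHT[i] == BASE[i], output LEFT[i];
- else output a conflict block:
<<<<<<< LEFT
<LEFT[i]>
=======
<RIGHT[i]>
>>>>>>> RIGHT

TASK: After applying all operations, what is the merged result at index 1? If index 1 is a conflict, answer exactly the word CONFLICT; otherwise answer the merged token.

Final LEFT:  [echo, foxtrot, alpha, bravo, bravo]
Final RIGHT: [echo, foxtrot, alpha, foxtrot, bravo]
i=0: L=echo R=echo -> agree -> echo
i=1: L=foxtrot R=foxtrot -> agree -> foxtrot
i=2: L=alpha R=alpha -> agree -> alpha
i=3: BASE=india L=bravo R=foxtrot all differ -> CONFLICT
i=4: L=bravo R=bravo -> agree -> bravo
Index 1 -> foxtrot

Answer: foxtrot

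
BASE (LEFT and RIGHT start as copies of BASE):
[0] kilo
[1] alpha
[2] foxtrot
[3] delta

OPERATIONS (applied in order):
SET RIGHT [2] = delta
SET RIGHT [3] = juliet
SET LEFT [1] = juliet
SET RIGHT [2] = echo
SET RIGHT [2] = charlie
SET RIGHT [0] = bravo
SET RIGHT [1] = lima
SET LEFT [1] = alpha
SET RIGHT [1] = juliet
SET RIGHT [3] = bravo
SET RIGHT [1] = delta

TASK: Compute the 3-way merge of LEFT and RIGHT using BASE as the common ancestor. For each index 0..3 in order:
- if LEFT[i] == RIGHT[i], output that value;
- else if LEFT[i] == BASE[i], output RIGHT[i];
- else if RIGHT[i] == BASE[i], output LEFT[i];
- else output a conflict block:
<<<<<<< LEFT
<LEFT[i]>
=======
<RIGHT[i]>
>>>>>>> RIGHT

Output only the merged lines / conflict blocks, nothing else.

Final LEFT:  [kilo, alpha, foxtrot, delta]
Final RIGHT: [bravo, delta, charlie, bravo]
i=0: L=kilo=BASE, R=bravo -> take RIGHT -> bravo
i=1: L=alpha=BASE, R=delta -> take RIGHT -> delta
i=2: L=foxtrot=BASE, R=charlie -> take RIGHT -> charlie
i=3: L=delta=BASE, R=bravo -> take RIGHT -> bravo

Answer: bravo
delta
charlie
bravo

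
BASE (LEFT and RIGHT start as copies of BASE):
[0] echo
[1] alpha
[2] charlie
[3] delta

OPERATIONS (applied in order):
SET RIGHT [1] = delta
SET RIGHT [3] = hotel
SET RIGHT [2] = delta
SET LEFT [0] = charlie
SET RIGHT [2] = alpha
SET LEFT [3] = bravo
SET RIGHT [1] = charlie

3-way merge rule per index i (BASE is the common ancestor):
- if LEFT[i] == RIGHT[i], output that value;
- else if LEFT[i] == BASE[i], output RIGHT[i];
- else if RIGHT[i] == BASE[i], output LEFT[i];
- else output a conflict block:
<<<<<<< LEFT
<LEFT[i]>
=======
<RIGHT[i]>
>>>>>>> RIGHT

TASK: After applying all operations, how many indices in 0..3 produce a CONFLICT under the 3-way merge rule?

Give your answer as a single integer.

Answer: 1

Derivation:
Final LEFT:  [charlie, alpha, charlie, bravo]
Final RIGHT: [echo, charlie, alpha, hotel]
i=0: L=charlie, R=echo=BASE -> take LEFT -> charlie
i=1: L=alpha=BASE, R=charlie -> take RIGHT -> charlie
i=2: L=charlie=BASE, R=alpha -> take RIGHT -> alpha
i=3: BASE=delta L=bravo R=hotel all differ -> CONFLICT
Conflict count: 1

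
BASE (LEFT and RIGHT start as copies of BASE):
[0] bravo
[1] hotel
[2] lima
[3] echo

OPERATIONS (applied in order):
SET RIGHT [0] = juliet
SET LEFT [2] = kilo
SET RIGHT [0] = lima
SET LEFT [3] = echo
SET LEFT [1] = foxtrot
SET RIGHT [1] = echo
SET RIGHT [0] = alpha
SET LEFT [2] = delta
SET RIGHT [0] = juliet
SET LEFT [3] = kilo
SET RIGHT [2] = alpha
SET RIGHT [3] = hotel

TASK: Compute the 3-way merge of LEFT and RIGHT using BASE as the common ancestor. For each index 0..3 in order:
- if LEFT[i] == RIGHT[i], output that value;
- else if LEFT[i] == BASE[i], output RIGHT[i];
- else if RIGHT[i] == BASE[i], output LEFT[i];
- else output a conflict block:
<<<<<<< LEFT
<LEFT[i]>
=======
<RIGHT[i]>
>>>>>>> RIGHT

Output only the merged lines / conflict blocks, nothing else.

Answer: juliet
<<<<<<< LEFT
foxtrot
=======
echo
>>>>>>> RIGHT
<<<<<<< LEFT
delta
=======
alpha
>>>>>>> RIGHT
<<<<<<< LEFT
kilo
=======
hotel
>>>>>>> RIGHT

Derivation:
Final LEFT:  [bravo, foxtrot, delta, kilo]
Final RIGHT: [juliet, echo, alpha, hotel]
i=0: L=bravo=BASE, R=juliet -> take RIGHT -> juliet
i=1: BASE=hotel L=foxtrot R=echo all differ -> CONFLICT
i=2: BASE=lima L=delta R=alpha all differ -> CONFLICT
i=3: BASE=echo L=kilo R=hotel all differ -> CONFLICT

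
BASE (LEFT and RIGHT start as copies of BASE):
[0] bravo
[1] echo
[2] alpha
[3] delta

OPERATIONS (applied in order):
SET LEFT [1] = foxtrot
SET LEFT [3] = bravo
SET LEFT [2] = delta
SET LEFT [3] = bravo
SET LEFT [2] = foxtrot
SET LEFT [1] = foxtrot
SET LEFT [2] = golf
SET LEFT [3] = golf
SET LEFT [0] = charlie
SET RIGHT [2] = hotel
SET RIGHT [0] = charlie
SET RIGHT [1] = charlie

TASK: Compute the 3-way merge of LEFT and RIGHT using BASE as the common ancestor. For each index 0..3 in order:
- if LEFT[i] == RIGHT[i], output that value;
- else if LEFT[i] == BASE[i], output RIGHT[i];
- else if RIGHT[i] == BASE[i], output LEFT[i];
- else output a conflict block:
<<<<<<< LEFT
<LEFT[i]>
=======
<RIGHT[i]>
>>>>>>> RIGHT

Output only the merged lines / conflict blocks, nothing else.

Final LEFT:  [charlie, foxtrot, golf, golf]
Final RIGHT: [charlie, charlie, hotel, delta]
i=0: L=charlie R=charlie -> agree -> charlie
i=1: BASE=echo L=foxtrot R=charlie all differ -> CONFLICT
i=2: BASE=alpha L=golf R=hotel all differ -> CONFLICT
i=3: L=golf, R=delta=BASE -> take LEFT -> golf

Answer: charlie
<<<<<<< LEFT
foxtrot
=======
charlie
>>>>>>> RIGHT
<<<<<<< LEFT
golf
=======
hotel
>>>>>>> RIGHT
golf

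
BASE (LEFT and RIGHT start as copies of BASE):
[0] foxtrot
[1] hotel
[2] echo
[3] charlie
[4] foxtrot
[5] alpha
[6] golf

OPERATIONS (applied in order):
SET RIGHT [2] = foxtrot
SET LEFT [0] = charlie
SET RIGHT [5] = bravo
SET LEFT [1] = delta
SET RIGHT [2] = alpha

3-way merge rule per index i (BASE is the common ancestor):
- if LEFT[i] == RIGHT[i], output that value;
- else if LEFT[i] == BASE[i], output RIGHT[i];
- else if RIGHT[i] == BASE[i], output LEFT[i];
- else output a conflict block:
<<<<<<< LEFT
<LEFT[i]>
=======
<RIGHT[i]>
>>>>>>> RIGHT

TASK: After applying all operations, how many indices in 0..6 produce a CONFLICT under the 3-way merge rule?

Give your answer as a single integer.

Final LEFT:  [charlie, delta, echo, charlie, foxtrot, alpha, golf]
Final RIGHT: [foxtrot, hotel, alpha, charlie, foxtrot, bravo, golf]
i=0: L=charlie, R=foxtrot=BASE -> take LEFT -> charlie
i=1: L=delta, R=hotel=BASE -> take LEFT -> delta
i=2: L=echo=BASE, R=alpha -> take RIGHT -> alpha
i=3: L=charlie R=charlie -> agree -> charlie
i=4: L=foxtrot R=foxtrot -> agree -> foxtrot
i=5: L=alpha=BASE, R=bravo -> take RIGHT -> bravo
i=6: L=golf R=golf -> agree -> golf
Conflict count: 0

Answer: 0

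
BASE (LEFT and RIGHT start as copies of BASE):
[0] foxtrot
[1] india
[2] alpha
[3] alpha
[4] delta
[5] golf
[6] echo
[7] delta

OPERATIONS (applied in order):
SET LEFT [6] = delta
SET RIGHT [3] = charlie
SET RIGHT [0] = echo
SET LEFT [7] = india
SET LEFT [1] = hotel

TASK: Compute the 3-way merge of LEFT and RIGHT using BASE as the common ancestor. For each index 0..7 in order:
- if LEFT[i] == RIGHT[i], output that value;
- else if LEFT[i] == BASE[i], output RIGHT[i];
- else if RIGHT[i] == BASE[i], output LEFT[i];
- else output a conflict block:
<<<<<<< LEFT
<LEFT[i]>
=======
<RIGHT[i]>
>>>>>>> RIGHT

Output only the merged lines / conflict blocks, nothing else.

Answer: echo
hotel
alpha
charlie
delta
golf
delta
india

Derivation:
Final LEFT:  [foxtrot, hotel, alpha, alpha, delta, golf, delta, india]
Final RIGHT: [echo, india, alpha, charlie, delta, golf, echo, delta]
i=0: L=foxtrot=BASE, R=echo -> take RIGHT -> echo
i=1: L=hotel, R=india=BASE -> take LEFT -> hotel
i=2: L=alpha R=alpha -> agree -> alpha
i=3: L=alpha=BASE, R=charlie -> take RIGHT -> charlie
i=4: L=delta R=delta -> agree -> delta
i=5: L=golf R=golf -> agree -> golf
i=6: L=delta, R=echo=BASE -> take LEFT -> delta
i=7: L=india, R=delta=BASE -> take LEFT -> india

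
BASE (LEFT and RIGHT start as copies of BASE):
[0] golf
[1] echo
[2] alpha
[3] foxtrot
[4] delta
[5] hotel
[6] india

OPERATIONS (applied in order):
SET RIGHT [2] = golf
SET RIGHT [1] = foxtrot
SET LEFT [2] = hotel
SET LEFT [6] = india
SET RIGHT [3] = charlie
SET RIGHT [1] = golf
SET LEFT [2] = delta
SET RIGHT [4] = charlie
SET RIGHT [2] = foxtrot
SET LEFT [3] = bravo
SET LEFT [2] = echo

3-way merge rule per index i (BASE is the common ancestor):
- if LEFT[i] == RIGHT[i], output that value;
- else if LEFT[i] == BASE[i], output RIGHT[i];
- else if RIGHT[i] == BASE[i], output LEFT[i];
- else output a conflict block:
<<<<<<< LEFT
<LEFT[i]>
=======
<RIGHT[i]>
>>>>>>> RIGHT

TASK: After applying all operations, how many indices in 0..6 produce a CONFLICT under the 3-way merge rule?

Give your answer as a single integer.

Final LEFT:  [golf, echo, echo, bravo, delta, hotel, india]
Final RIGHT: [golf, golf, foxtrot, charlie, charlie, hotel, india]
i=0: L=golf R=golf -> agree -> golf
i=1: L=echo=BASE, R=golf -> take RIGHT -> golf
i=2: BASE=alpha L=echo R=foxtrot all differ -> CONFLICT
i=3: BASE=foxtrot L=bravo R=charlie all differ -> CONFLICT
i=4: L=delta=BASE, R=charlie -> take RIGHT -> charlie
i=5: L=hotel R=hotel -> agree -> hotel
i=6: L=india R=india -> agree -> india
Conflict count: 2

Answer: 2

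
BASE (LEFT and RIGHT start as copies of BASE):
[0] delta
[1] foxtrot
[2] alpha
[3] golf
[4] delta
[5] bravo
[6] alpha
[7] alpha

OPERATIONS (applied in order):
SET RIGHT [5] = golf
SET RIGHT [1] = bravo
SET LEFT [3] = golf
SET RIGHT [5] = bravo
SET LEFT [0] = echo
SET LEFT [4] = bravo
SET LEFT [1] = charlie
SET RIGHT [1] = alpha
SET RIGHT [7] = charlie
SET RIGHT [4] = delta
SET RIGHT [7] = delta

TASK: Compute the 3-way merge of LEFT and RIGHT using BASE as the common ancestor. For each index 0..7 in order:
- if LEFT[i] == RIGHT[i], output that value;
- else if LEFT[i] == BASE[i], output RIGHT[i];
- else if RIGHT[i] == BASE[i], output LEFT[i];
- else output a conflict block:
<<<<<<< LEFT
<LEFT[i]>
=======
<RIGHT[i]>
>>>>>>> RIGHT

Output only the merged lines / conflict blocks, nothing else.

Final LEFT:  [echo, charlie, alpha, golf, bravo, bravo, alpha, alpha]
Final RIGHT: [delta, alpha, alpha, golf, delta, bravo, alpha, delta]
i=0: L=echo, R=delta=BASE -> take LEFT -> echo
i=1: BASE=foxtrot L=charlie R=alpha all differ -> CONFLICT
i=2: L=alpha R=alpha -> agree -> alpha
i=3: L=golf R=golf -> agree -> golf
i=4: L=bravo, R=delta=BASE -> take LEFT -> bravo
i=5: L=bravo R=bravo -> agree -> bravo
i=6: L=alpha R=alpha -> agree -> alpha
i=7: L=alpha=BASE, R=delta -> take RIGHT -> delta

Answer: echo
<<<<<<< LEFT
charlie
=======
alpha
>>>>>>> RIGHT
alpha
golf
bravo
bravo
alpha
delta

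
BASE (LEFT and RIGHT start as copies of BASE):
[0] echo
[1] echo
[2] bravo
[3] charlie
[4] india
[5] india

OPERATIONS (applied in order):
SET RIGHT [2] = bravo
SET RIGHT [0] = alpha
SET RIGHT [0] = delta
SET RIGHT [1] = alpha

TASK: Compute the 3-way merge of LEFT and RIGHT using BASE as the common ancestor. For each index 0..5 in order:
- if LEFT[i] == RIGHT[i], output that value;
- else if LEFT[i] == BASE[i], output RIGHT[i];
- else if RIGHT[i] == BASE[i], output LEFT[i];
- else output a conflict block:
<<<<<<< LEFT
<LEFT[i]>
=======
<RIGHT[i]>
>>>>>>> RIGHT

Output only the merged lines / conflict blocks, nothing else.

Answer: delta
alpha
bravo
charlie
india
india

Derivation:
Final LEFT:  [echo, echo, bravo, charlie, india, india]
Final RIGHT: [delta, alpha, bravo, charlie, india, india]
i=0: L=echo=BASE, R=delta -> take RIGHT -> delta
i=1: L=echo=BASE, R=alpha -> take RIGHT -> alpha
i=2: L=bravo R=bravo -> agree -> bravo
i=3: L=charlie R=charlie -> agree -> charlie
i=4: L=india R=india -> agree -> india
i=5: L=india R=india -> agree -> india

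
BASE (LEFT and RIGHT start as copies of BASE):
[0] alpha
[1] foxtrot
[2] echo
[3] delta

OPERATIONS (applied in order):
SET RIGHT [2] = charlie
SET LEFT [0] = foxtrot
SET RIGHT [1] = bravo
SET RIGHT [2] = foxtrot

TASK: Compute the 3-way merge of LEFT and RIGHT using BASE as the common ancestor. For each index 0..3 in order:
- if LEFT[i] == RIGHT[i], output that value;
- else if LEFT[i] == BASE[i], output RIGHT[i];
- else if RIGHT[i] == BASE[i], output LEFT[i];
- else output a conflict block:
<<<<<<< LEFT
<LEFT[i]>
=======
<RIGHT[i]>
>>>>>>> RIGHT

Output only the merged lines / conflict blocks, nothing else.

Answer: foxtrot
bravo
foxtrot
delta

Derivation:
Final LEFT:  [foxtrot, foxtrot, echo, delta]
Final RIGHT: [alpha, bravo, foxtrot, delta]
i=0: L=foxtrot, R=alpha=BASE -> take LEFT -> foxtrot
i=1: L=foxtrot=BASE, R=bravo -> take RIGHT -> bravo
i=2: L=echo=BASE, R=foxtrot -> take RIGHT -> foxtrot
i=3: L=delta R=delta -> agree -> delta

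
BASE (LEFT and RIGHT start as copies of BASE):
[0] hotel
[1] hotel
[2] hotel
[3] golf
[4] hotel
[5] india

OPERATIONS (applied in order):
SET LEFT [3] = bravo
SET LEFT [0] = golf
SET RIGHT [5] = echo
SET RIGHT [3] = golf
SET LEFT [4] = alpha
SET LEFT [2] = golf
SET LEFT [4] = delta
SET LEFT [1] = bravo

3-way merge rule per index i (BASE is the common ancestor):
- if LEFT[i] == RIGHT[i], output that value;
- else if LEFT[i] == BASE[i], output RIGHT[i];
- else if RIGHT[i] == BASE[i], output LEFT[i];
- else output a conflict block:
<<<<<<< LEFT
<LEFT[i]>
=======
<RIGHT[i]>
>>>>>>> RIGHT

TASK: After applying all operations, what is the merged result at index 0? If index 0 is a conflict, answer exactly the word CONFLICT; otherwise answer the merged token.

Final LEFT:  [golf, bravo, golf, bravo, delta, india]
Final RIGHT: [hotel, hotel, hotel, golf, hotel, echo]
i=0: L=golf, R=hotel=BASE -> take LEFT -> golf
i=1: L=bravo, R=hotel=BASE -> take LEFT -> bravo
i=2: L=golf, R=hotel=BASE -> take LEFT -> golf
i=3: L=bravo, R=golf=BASE -> take LEFT -> bravo
i=4: L=delta, R=hotel=BASE -> take LEFT -> delta
i=5: L=india=BASE, R=echo -> take RIGHT -> echo
Index 0 -> golf

Answer: golf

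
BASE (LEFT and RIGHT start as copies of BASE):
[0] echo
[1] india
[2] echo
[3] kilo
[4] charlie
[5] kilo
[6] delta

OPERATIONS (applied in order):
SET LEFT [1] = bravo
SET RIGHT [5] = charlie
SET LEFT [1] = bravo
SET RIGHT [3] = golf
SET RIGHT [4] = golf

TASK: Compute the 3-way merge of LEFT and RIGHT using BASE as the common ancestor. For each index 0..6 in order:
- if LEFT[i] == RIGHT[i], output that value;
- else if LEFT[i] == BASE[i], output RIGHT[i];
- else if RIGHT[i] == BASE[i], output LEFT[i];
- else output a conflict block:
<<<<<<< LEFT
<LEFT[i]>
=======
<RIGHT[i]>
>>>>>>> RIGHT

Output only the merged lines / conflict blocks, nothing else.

Final LEFT:  [echo, bravo, echo, kilo, charlie, kilo, delta]
Final RIGHT: [echo, india, echo, golf, golf, charlie, delta]
i=0: L=echo R=echo -> agree -> echo
i=1: L=bravo, R=india=BASE -> take LEFT -> bravo
i=2: L=echo R=echo -> agree -> echo
i=3: L=kilo=BASE, R=golf -> take RIGHT -> golf
i=4: L=charlie=BASE, R=golf -> take RIGHT -> golf
i=5: L=kilo=BASE, R=charlie -> take RIGHT -> charlie
i=6: L=delta R=delta -> agree -> delta

Answer: echo
bravo
echo
golf
golf
charlie
delta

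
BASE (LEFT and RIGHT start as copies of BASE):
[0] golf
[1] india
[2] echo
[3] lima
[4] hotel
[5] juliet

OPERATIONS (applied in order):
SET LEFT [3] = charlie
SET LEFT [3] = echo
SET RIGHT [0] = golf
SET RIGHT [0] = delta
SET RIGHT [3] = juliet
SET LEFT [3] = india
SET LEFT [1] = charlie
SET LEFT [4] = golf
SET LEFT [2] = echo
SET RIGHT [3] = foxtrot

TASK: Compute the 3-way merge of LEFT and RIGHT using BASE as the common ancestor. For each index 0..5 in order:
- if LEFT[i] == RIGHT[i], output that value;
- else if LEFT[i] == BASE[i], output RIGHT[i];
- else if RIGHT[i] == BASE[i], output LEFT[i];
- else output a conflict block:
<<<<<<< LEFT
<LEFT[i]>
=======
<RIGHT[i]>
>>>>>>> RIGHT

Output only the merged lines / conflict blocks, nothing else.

Final LEFT:  [golf, charlie, echo, india, golf, juliet]
Final RIGHT: [delta, india, echo, foxtrot, hotel, juliet]
i=0: L=golf=BASE, R=delta -> take RIGHT -> delta
i=1: L=charlie, R=india=BASE -> take LEFT -> charlie
i=2: L=echo R=echo -> agree -> echo
i=3: BASE=lima L=india R=foxtrot all differ -> CONFLICT
i=4: L=golf, R=hotel=BASE -> take LEFT -> golf
i=5: L=juliet R=juliet -> agree -> juliet

Answer: delta
charlie
echo
<<<<<<< LEFT
india
=======
foxtrot
>>>>>>> RIGHT
golf
juliet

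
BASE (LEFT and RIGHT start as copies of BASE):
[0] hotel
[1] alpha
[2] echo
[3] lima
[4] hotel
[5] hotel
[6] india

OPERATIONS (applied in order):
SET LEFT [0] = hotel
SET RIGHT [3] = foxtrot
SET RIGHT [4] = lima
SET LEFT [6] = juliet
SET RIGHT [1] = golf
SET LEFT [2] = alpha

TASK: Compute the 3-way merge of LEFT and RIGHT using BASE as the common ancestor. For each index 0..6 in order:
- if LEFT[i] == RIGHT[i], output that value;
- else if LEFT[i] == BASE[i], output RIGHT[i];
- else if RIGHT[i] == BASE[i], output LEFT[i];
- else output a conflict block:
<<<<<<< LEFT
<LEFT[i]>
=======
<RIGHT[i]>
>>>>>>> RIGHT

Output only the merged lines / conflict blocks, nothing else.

Final LEFT:  [hotel, alpha, alpha, lima, hotel, hotel, juliet]
Final RIGHT: [hotel, golf, echo, foxtrot, lima, hotel, india]
i=0: L=hotel R=hotel -> agree -> hotel
i=1: L=alpha=BASE, R=golf -> take RIGHT -> golf
i=2: L=alpha, R=echo=BASE -> take LEFT -> alpha
i=3: L=lima=BASE, R=foxtrot -> take RIGHT -> foxtrot
i=4: L=hotel=BASE, R=lima -> take RIGHT -> lima
i=5: L=hotel R=hotel -> agree -> hotel
i=6: L=juliet, R=india=BASE -> take LEFT -> juliet

Answer: hotel
golf
alpha
foxtrot
lima
hotel
juliet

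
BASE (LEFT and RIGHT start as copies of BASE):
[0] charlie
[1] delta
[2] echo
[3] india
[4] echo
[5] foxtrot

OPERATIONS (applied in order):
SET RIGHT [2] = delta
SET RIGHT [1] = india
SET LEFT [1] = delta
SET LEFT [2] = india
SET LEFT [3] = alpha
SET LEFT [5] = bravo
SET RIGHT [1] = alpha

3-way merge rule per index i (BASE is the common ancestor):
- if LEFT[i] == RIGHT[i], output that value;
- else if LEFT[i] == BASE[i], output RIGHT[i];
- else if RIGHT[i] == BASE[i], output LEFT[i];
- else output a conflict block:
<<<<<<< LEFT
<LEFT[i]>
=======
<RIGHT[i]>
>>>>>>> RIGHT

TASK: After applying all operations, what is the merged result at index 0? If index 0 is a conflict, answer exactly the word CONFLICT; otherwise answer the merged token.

Final LEFT:  [charlie, delta, india, alpha, echo, bravo]
Final RIGHT: [charlie, alpha, delta, india, echo, foxtrot]
i=0: L=charlie R=charlie -> agree -> charlie
i=1: L=delta=BASE, R=alpha -> take RIGHT -> alpha
i=2: BASE=echo L=india R=delta all differ -> CONFLICT
i=3: L=alpha, R=india=BASE -> take LEFT -> alpha
i=4: L=echo R=echo -> agree -> echo
i=5: L=bravo, R=foxtrot=BASE -> take LEFT -> bravo
Index 0 -> charlie

Answer: charlie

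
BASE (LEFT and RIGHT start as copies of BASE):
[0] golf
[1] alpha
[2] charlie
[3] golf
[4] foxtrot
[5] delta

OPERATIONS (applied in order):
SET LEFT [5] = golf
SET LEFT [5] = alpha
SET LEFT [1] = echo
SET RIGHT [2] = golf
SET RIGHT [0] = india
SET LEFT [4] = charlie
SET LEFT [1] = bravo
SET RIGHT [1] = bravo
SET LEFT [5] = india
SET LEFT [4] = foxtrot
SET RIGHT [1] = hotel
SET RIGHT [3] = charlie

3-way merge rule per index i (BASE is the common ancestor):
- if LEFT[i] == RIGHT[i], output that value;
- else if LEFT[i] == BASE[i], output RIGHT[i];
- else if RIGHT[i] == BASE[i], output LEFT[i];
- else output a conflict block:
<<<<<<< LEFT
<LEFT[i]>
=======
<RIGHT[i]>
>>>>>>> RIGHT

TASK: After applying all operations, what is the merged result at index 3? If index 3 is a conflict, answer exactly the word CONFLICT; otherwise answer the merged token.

Answer: charlie

Derivation:
Final LEFT:  [golf, bravo, charlie, golf, foxtrot, india]
Final RIGHT: [india, hotel, golf, charlie, foxtrot, delta]
i=0: L=golf=BASE, R=india -> take RIGHT -> india
i=1: BASE=alpha L=bravo R=hotel all differ -> CONFLICT
i=2: L=charlie=BASE, R=golf -> take RIGHT -> golf
i=3: L=golf=BASE, R=charlie -> take RIGHT -> charlie
i=4: L=foxtrot R=foxtrot -> agree -> foxtrot
i=5: L=india, R=delta=BASE -> take LEFT -> india
Index 3 -> charlie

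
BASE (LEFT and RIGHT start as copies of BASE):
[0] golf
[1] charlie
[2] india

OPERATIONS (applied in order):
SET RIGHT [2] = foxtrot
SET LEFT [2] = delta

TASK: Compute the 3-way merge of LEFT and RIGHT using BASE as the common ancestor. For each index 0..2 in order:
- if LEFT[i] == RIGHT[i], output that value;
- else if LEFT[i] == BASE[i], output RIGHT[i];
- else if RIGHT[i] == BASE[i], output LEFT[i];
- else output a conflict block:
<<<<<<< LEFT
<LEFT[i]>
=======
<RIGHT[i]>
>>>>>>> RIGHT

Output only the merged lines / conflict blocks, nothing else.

Final LEFT:  [golf, charlie, delta]
Final RIGHT: [golf, charlie, foxtrot]
i=0: L=golf R=golf -> agree -> golf
i=1: L=charlie R=charlie -> agree -> charlie
i=2: BASE=india L=delta R=foxtrot all differ -> CONFLICT

Answer: golf
charlie
<<<<<<< LEFT
delta
=======
foxtrot
>>>>>>> RIGHT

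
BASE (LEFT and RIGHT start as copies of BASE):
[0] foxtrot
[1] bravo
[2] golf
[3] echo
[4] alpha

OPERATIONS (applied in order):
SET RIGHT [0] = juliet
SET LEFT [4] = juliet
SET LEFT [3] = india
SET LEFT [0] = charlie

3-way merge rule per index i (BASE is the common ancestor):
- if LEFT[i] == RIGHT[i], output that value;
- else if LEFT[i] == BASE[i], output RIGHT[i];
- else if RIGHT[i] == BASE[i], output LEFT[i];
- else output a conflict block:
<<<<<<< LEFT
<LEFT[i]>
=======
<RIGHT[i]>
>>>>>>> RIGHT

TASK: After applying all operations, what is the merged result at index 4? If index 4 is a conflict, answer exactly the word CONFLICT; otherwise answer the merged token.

Final LEFT:  [charlie, bravo, golf, india, juliet]
Final RIGHT: [juliet, bravo, golf, echo, alpha]
i=0: BASE=foxtrot L=charlie R=juliet all differ -> CONFLICT
i=1: L=bravo R=bravo -> agree -> bravo
i=2: L=golf R=golf -> agree -> golf
i=3: L=india, R=echo=BASE -> take LEFT -> india
i=4: L=juliet, R=alpha=BASE -> take LEFT -> juliet
Index 4 -> juliet

Answer: juliet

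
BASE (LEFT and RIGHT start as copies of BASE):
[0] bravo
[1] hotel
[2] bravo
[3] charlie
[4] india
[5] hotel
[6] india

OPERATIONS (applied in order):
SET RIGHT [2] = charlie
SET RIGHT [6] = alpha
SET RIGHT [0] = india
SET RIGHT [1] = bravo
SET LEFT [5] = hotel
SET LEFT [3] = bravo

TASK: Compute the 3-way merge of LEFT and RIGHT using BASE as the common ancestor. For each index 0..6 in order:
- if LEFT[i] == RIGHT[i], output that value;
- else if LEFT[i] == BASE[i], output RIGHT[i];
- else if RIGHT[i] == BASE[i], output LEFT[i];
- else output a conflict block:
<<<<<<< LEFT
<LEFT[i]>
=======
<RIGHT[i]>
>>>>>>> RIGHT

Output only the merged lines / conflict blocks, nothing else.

Answer: india
bravo
charlie
bravo
india
hotel
alpha

Derivation:
Final LEFT:  [bravo, hotel, bravo, bravo, india, hotel, india]
Final RIGHT: [india, bravo, charlie, charlie, india, hotel, alpha]
i=0: L=bravo=BASE, R=india -> take RIGHT -> india
i=1: L=hotel=BASE, R=bravo -> take RIGHT -> bravo
i=2: L=bravo=BASE, R=charlie -> take RIGHT -> charlie
i=3: L=bravo, R=charlie=BASE -> take LEFT -> bravo
i=4: L=india R=india -> agree -> india
i=5: L=hotel R=hotel -> agree -> hotel
i=6: L=india=BASE, R=alpha -> take RIGHT -> alpha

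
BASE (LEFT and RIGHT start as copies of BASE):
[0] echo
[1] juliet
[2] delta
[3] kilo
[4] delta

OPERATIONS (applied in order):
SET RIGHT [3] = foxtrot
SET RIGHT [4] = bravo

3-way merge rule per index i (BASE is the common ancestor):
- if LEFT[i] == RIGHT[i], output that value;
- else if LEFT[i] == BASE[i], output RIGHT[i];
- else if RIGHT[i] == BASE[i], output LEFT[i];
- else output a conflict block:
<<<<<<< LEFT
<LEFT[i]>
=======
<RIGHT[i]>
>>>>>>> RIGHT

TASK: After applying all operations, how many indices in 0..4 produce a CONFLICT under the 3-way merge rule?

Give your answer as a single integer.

Final LEFT:  [echo, juliet, delta, kilo, delta]
Final RIGHT: [echo, juliet, delta, foxtrot, bravo]
i=0: L=echo R=echo -> agree -> echo
i=1: L=juliet R=juliet -> agree -> juliet
i=2: L=delta R=delta -> agree -> delta
i=3: L=kilo=BASE, R=foxtrot -> take RIGHT -> foxtrot
i=4: L=delta=BASE, R=bravo -> take RIGHT -> bravo
Conflict count: 0

Answer: 0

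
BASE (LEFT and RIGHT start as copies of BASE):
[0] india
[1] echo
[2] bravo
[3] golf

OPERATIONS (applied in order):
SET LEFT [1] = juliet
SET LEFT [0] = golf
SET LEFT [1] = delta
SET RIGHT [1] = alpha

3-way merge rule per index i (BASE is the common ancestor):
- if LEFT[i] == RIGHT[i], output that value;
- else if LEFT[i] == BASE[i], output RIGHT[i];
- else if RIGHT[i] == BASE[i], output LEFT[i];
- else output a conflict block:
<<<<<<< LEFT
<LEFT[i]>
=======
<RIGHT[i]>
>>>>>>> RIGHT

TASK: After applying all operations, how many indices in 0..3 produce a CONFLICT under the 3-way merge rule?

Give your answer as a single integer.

Final LEFT:  [golf, delta, bravo, golf]
Final RIGHT: [india, alpha, bravo, golf]
i=0: L=golf, R=india=BASE -> take LEFT -> golf
i=1: BASE=echo L=delta R=alpha all differ -> CONFLICT
i=2: L=bravo R=bravo -> agree -> bravo
i=3: L=golf R=golf -> agree -> golf
Conflict count: 1

Answer: 1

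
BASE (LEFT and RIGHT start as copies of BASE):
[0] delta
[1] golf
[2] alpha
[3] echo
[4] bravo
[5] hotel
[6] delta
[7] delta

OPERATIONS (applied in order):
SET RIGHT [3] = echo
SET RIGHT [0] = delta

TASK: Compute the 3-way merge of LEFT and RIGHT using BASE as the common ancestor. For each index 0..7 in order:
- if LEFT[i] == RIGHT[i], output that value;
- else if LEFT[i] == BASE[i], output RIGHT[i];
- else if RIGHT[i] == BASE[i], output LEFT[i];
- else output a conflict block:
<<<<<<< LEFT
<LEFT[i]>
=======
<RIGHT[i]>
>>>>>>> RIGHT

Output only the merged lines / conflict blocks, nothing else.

Final LEFT:  [delta, golf, alpha, echo, bravo, hotel, delta, delta]
Final RIGHT: [delta, golf, alpha, echo, bravo, hotel, delta, delta]
i=0: L=delta R=delta -> agree -> delta
i=1: L=golf R=golf -> agree -> golf
i=2: L=alpha R=alpha -> agree -> alpha
i=3: L=echo R=echo -> agree -> echo
i=4: L=bravo R=bravo -> agree -> bravo
i=5: L=hotel R=hotel -> agree -> hotel
i=6: L=delta R=delta -> agree -> delta
i=7: L=delta R=delta -> agree -> delta

Answer: delta
golf
alpha
echo
bravo
hotel
delta
delta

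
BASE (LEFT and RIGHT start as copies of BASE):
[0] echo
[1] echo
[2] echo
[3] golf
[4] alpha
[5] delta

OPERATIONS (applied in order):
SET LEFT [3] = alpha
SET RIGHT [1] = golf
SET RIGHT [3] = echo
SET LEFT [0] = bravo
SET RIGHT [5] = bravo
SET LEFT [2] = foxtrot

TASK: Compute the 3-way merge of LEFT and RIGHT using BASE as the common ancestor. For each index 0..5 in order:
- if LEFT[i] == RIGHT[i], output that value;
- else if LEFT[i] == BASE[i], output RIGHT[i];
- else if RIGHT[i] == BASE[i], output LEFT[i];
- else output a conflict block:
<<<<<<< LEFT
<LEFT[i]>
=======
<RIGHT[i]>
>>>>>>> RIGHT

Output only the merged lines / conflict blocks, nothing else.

Final LEFT:  [bravo, echo, foxtrot, alpha, alpha, delta]
Final RIGHT: [echo, golf, echo, echo, alpha, bravo]
i=0: L=bravo, R=echo=BASE -> take LEFT -> bravo
i=1: L=echo=BASE, R=golf -> take RIGHT -> golf
i=2: L=foxtrot, R=echo=BASE -> take LEFT -> foxtrot
i=3: BASE=golf L=alpha R=echo all differ -> CONFLICT
i=4: L=alpha R=alpha -> agree -> alpha
i=5: L=delta=BASE, R=bravo -> take RIGHT -> bravo

Answer: bravo
golf
foxtrot
<<<<<<< LEFT
alpha
=======
echo
>>>>>>> RIGHT
alpha
bravo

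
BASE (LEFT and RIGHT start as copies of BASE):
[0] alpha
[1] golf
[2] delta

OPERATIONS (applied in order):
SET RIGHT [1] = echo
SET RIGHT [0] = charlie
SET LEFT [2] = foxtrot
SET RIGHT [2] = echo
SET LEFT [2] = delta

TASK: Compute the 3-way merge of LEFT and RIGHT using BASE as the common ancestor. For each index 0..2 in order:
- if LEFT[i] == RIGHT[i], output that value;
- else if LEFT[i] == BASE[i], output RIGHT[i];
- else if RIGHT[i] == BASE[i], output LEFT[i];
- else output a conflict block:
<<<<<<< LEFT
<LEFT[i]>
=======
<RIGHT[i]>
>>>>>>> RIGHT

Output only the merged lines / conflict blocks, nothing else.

Final LEFT:  [alpha, golf, delta]
Final RIGHT: [charlie, echo, echo]
i=0: L=alpha=BASE, R=charlie -> take RIGHT -> charlie
i=1: L=golf=BASE, R=echo -> take RIGHT -> echo
i=2: L=delta=BASE, R=echo -> take RIGHT -> echo

Answer: charlie
echo
echo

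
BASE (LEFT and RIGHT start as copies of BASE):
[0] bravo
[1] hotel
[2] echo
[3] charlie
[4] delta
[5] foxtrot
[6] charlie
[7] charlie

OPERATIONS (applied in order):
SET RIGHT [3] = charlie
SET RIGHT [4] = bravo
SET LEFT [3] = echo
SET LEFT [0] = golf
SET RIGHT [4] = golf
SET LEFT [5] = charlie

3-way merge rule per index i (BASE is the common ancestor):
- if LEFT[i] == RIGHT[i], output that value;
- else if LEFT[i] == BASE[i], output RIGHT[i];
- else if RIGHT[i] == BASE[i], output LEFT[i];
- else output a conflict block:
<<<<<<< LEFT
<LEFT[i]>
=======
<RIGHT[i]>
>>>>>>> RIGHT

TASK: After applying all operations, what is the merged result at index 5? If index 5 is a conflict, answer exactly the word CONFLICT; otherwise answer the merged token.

Answer: charlie

Derivation:
Final LEFT:  [golf, hotel, echo, echo, delta, charlie, charlie, charlie]
Final RIGHT: [bravo, hotel, echo, charlie, golf, foxtrot, charlie, charlie]
i=0: L=golf, R=bravo=BASE -> take LEFT -> golf
i=1: L=hotel R=hotel -> agree -> hotel
i=2: L=echo R=echo -> agree -> echo
i=3: L=echo, R=charlie=BASE -> take LEFT -> echo
i=4: L=delta=BASE, R=golf -> take RIGHT -> golf
i=5: L=charlie, R=foxtrot=BASE -> take LEFT -> charlie
i=6: L=charlie R=charlie -> agree -> charlie
i=7: L=charlie R=charlie -> agree -> charlie
Index 5 -> charlie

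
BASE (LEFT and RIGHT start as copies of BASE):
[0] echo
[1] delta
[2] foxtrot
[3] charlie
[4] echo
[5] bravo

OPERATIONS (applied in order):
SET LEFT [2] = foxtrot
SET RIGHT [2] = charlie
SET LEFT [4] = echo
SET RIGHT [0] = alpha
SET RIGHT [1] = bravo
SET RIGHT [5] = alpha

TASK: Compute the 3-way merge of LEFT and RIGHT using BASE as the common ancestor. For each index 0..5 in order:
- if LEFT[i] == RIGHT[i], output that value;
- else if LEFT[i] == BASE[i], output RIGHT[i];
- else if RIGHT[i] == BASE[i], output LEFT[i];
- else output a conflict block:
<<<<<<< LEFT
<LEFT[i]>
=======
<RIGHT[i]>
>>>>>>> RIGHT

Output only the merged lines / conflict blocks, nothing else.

Answer: alpha
bravo
charlie
charlie
echo
alpha

Derivation:
Final LEFT:  [echo, delta, foxtrot, charlie, echo, bravo]
Final RIGHT: [alpha, bravo, charlie, charlie, echo, alpha]
i=0: L=echo=BASE, R=alpha -> take RIGHT -> alpha
i=1: L=delta=BASE, R=bravo -> take RIGHT -> bravo
i=2: L=foxtrot=BASE, R=charlie -> take RIGHT -> charlie
i=3: L=charlie R=charlie -> agree -> charlie
i=4: L=echo R=echo -> agree -> echo
i=5: L=bravo=BASE, R=alpha -> take RIGHT -> alpha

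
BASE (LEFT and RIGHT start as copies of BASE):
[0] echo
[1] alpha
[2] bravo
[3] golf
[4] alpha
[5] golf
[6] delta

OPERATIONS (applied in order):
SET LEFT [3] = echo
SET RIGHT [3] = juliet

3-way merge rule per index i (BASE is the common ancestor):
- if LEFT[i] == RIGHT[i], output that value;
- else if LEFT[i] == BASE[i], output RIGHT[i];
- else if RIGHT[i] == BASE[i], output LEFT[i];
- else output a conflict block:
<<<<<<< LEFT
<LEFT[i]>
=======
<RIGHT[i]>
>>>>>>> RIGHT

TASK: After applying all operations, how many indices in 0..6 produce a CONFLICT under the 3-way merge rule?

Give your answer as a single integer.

Final LEFT:  [echo, alpha, bravo, echo, alpha, golf, delta]
Final RIGHT: [echo, alpha, bravo, juliet, alpha, golf, delta]
i=0: L=echo R=echo -> agree -> echo
i=1: L=alpha R=alpha -> agree -> alpha
i=2: L=bravo R=bravo -> agree -> bravo
i=3: BASE=golf L=echo R=juliet all differ -> CONFLICT
i=4: L=alpha R=alpha -> agree -> alpha
i=5: L=golf R=golf -> agree -> golf
i=6: L=delta R=delta -> agree -> delta
Conflict count: 1

Answer: 1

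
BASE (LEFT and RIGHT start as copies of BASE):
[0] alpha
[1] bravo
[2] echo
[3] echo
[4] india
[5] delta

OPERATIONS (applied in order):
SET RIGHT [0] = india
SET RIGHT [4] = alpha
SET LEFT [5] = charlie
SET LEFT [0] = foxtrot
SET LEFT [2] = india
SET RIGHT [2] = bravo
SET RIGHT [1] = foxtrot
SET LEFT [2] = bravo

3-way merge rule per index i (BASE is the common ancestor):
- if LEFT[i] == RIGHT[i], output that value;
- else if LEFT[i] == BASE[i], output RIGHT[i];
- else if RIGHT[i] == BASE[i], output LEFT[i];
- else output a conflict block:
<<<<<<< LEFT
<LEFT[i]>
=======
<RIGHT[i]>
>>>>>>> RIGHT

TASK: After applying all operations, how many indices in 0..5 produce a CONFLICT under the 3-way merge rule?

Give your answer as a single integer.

Final LEFT:  [foxtrot, bravo, bravo, echo, india, charlie]
Final RIGHT: [india, foxtrot, bravo, echo, alpha, delta]
i=0: BASE=alpha L=foxtrot R=india all differ -> CONFLICT
i=1: L=bravo=BASE, R=foxtrot -> take RIGHT -> foxtrot
i=2: L=bravo R=bravo -> agree -> bravo
i=3: L=echo R=echo -> agree -> echo
i=4: L=india=BASE, R=alpha -> take RIGHT -> alpha
i=5: L=charlie, R=delta=BASE -> take LEFT -> charlie
Conflict count: 1

Answer: 1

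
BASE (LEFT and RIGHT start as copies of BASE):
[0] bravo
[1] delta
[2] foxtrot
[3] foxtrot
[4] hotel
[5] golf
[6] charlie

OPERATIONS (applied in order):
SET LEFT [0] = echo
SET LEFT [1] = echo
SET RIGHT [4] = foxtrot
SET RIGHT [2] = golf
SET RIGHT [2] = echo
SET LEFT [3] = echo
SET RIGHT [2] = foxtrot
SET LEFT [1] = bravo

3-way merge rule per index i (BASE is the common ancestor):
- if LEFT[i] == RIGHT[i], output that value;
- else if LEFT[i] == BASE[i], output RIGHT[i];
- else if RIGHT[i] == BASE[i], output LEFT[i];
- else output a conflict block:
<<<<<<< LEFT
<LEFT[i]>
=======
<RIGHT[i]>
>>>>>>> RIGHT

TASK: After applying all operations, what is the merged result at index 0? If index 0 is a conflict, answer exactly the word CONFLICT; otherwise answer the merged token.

Final LEFT:  [echo, bravo, foxtrot, echo, hotel, golf, charlie]
Final RIGHT: [bravo, delta, foxtrot, foxtrot, foxtrot, golf, charlie]
i=0: L=echo, R=bravo=BASE -> take LEFT -> echo
i=1: L=bravo, R=delta=BASE -> take LEFT -> bravo
i=2: L=foxtrot R=foxtrot -> agree -> foxtrot
i=3: L=echo, R=foxtrot=BASE -> take LEFT -> echo
i=4: L=hotel=BASE, R=foxtrot -> take RIGHT -> foxtrot
i=5: L=golf R=golf -> agree -> golf
i=6: L=charlie R=charlie -> agree -> charlie
Index 0 -> echo

Answer: echo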